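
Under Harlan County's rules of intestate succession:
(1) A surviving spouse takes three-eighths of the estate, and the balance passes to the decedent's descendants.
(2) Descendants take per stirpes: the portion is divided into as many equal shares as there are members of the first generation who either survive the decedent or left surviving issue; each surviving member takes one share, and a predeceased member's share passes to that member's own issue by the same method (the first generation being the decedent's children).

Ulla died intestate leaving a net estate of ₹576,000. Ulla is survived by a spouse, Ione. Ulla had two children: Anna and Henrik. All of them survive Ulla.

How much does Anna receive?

Ione takes three-eighths of ₹576,000 = ₹216,000. The remaining ₹360,000 passes to the descendants.
The descendants' portion (₹360,000) is divided into 2 shares of ₹180,000: Anna and Henrik each take ₹180,000.

Anna receives ₹180,000.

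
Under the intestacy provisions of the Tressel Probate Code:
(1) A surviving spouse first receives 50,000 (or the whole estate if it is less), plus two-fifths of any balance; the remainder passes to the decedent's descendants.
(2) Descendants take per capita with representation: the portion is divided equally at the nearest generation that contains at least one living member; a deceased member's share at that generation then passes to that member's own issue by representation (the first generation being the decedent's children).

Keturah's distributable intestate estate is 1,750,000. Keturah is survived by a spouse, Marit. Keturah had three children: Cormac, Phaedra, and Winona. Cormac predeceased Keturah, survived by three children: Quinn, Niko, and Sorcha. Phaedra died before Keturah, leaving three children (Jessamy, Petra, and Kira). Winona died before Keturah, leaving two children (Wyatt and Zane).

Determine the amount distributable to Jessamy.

Jessamy receives 127,500.

Marit first takes 50,000, leaving a balance of 1,700,000. Marit then takes two-fifths of the balance (680,000), for a total of 730,000. The remaining 1,020,000 passes to the descendants.
No child survives, so the initial division is made at the grandchildren's generation.
The descendants' portion (1,020,000) is divided into 8 shares of 127,500: Quinn, Niko, Sorcha, Jessamy, Petra, Kira, Wyatt, and Zane each take 127,500.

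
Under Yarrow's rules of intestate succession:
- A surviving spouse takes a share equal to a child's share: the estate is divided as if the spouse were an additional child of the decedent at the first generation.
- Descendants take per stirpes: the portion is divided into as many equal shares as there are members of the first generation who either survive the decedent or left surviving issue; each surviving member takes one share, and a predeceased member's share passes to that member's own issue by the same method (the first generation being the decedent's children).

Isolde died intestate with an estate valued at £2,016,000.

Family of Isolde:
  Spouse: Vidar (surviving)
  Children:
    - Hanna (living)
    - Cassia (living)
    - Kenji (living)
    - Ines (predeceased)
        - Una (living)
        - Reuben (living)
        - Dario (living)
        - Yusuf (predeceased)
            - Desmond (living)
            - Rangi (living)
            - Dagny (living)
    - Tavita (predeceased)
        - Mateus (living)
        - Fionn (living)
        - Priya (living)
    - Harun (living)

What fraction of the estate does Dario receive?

The spouse counts as an additional share at the children's level, so there are 7 primary shares of £288,000. Vidar takes one such share (£288,000).
The children's combined portion (£1,728,000) is divided into 6 shares of £288,000: Hanna, Cassia, Kenji, and Harun each take £288,000; Ines's £288,000 share passes to Ines's issue; Tavita's £288,000 share passes to Tavita's issue.
Ines's share (£288,000) is divided into 4 shares of £72,000: Una, Reuben, and Dario each take £72,000; Yusuf's £72,000 share passes to Yusuf's issue.
Yusuf's share (£72,000) is divided into 3 shares of £24,000: Desmond, Rangi, and Dagny each take £24,000.
Tavita's share (£288,000) is divided into 3 shares of £96,000: Mateus, Fionn, and Priya each take £96,000.

Dario receives 1/28 of the estate.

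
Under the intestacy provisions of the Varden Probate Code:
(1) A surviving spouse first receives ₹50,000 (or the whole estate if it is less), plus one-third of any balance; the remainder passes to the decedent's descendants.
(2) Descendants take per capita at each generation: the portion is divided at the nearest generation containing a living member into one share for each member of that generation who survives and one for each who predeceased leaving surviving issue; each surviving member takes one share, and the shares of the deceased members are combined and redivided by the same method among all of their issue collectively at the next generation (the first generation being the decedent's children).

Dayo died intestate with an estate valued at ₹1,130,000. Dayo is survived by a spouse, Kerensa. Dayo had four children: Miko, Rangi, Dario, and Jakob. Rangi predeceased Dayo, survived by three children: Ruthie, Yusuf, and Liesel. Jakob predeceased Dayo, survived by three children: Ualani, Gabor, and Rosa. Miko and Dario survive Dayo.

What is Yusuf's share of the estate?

Kerensa first takes ₹50,000, leaving a balance of ₹1,080,000. Kerensa then takes one-third of the balance (₹360,000), for a total of ₹410,000. The remaining ₹720,000 passes to the descendants.
The descendants' portion (₹720,000) is divided at the children's generation into 4 shares of ₹180,000. Miko and Dario each take ₹180,000. The 2 shares of the deceased (Rangi and Jakob) are combined into a pool of ₹360,000.
That pool (₹360,000) is divided at the grandchildren's generation equally among Ruthie, Yusuf, Liesel, Ualani, Gabor, and Rosa: ₹60,000 each.

Yusuf receives ₹60,000.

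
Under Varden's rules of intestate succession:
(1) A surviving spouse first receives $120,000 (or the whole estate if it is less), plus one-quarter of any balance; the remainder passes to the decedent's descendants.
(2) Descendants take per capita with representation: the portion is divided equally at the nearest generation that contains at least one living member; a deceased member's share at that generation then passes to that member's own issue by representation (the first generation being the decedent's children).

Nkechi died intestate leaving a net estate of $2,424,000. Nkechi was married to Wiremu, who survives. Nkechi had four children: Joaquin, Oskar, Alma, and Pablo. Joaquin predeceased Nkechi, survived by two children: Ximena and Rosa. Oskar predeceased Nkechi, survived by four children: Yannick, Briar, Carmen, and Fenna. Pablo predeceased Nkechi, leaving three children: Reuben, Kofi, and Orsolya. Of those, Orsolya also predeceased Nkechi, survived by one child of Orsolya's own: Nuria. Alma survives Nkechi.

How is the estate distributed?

Wiremu: $696,000; Ximena: $216,000; Rosa: $216,000; Yannick: $108,000; Briar: $108,000; Carmen: $108,000; Fenna: $108,000; Alma: $432,000; Reuben: $144,000; Kofi: $144,000; Nuria: $144,000

Wiremu first takes $120,000, leaving a balance of $2,304,000. Wiremu then takes one-quarter of the balance ($576,000), for a total of $696,000. The remaining $1,728,000 passes to the descendants.
The descendants' portion ($1,728,000) is divided into 4 shares of $432,000: Alma takes $432,000; Joaquin's $432,000 share passes to Joaquin's issue; Oskar's $432,000 share passes to Oskar's issue; Pablo's $432,000 share passes to Pablo's issue.
Joaquin's share ($432,000) is divided into 2 shares of $216,000: Ximena and Rosa each take $216,000.
Oskar's share ($432,000) is divided into 4 shares of $108,000: Yannick, Briar, Carmen, and Fenna each take $108,000.
Pablo's share ($432,000) is divided into 3 shares of $144,000: Reuben and Kofi each take $144,000; Orsolya's $144,000 share passes to Orsolya's issue.
Orsolya's share ($144,000) passes entirely to Nuria.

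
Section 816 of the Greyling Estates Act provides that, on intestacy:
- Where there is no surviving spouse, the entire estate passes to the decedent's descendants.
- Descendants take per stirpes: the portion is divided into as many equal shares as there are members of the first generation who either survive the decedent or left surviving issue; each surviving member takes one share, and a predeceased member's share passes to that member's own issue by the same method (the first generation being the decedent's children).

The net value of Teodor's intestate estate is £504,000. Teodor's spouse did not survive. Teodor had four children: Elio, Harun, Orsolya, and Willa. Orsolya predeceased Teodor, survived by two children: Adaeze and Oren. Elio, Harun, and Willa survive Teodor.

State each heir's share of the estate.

The entire £504,000 passes to the descendants.
That amount (£504,000) is divided into 4 shares of £126,000: Elio, Harun, and Willa each take £126,000; Orsolya's £126,000 share passes to Orsolya's issue.
Orsolya's share (£126,000) is divided into 2 shares of £63,000: Adaeze and Oren each take £63,000.

Elio: £126,000; Harun: £126,000; Adaeze: £63,000; Oren: £63,000; Willa: £126,000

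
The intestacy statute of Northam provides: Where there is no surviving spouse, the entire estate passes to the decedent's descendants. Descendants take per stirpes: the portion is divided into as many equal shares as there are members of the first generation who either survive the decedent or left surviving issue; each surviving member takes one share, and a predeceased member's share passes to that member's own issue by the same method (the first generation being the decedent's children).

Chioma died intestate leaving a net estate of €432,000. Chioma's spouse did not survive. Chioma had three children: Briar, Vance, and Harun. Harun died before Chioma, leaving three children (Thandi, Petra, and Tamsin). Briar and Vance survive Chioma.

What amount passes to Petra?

The entire €432,000 passes to the descendants.
That amount (€432,000) is divided into 3 shares of €144,000: Briar and Vance each take €144,000; Harun's €144,000 share passes to Harun's issue.
Harun's share (€144,000) is divided into 3 shares of €48,000: Thandi, Petra, and Tamsin each take €48,000.

Petra receives €48,000.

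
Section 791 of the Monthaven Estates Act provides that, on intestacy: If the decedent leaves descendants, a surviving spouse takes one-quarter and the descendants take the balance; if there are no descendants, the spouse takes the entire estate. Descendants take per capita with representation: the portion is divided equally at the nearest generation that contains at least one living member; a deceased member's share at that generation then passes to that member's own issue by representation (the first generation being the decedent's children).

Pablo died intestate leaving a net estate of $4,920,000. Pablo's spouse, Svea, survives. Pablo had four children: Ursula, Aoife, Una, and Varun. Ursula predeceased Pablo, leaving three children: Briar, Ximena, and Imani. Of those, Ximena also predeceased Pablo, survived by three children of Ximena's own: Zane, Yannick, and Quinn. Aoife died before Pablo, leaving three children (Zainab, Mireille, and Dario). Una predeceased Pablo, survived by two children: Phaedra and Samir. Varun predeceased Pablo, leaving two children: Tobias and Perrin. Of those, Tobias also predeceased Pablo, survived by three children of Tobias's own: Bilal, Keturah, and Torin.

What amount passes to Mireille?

Mireille receives $369,000.

Svea takes one-quarter of $4,920,000 = $1,230,000. The remaining $3,690,000 passes to the descendants.
No child survives, so the initial division is made at the grandchildren's generation.
The descendants' portion ($3,690,000) is divided into 10 shares of $369,000: Briar, Imani, Zainab, Mireille, Dario, Phaedra, Samir, and Perrin each take $369,000; Ximena's $369,000 share passes to Ximena's issue; Tobias's $369,000 share passes to Tobias's issue.
Ximena's share ($369,000) is divided into 3 shares of $123,000: Zane, Yannick, and Quinn each take $123,000.
Tobias's share ($369,000) is divided into 3 shares of $123,000: Bilal, Keturah, and Torin each take $123,000.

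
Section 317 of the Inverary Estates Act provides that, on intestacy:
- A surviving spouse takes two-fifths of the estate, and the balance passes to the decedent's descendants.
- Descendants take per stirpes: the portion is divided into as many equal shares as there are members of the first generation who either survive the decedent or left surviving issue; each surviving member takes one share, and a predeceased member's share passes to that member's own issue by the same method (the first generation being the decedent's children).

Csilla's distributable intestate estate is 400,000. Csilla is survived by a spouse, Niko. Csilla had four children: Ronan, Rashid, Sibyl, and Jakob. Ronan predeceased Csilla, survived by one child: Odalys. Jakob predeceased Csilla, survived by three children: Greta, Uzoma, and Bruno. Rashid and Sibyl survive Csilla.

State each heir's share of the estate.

Niko takes two-fifths of 400,000 = 160,000. The remaining 240,000 passes to the descendants.
The descendants' portion (240,000) is divided into 4 shares of 60,000: Rashid and Sibyl each take 60,000; Ronan's 60,000 share passes to Ronan's issue; Jakob's 60,000 share passes to Jakob's issue.
Ronan's share (60,000) passes entirely to Odalys.
Jakob's share (60,000) is divided into 3 shares of 20,000: Greta, Uzoma, and Bruno each take 20,000.

Niko: 160,000; Odalys: 60,000; Rashid: 60,000; Sibyl: 60,000; Greta: 20,000; Uzoma: 20,000; Bruno: 20,000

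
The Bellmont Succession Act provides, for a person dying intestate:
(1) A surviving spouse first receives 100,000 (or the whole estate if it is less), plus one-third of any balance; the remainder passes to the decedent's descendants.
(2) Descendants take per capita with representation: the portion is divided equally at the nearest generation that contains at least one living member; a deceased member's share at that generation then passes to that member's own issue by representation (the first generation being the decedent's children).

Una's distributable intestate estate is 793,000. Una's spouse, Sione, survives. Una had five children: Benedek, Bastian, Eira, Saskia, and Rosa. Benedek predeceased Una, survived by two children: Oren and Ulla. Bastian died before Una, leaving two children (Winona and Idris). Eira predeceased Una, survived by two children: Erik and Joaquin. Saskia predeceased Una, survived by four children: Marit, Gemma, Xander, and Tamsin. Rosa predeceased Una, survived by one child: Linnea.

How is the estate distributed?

Sione: 331,000; Oren: 42,000; Ulla: 42,000; Winona: 42,000; Idris: 42,000; Erik: 42,000; Joaquin: 42,000; Marit: 42,000; Gemma: 42,000; Xander: 42,000; Tamsin: 42,000; Linnea: 42,000

Sione first takes 100,000, leaving a balance of 693,000. Sione then takes one-third of the balance (231,000), for a total of 331,000. The remaining 462,000 passes to the descendants.
No child survives, so the initial division is made at the grandchildren's generation.
The descendants' portion (462,000) is divided into 11 shares of 42,000: Oren, Ulla, Winona, Idris, Erik, Joaquin, Marit, Gemma, Xander, Tamsin, and Linnea each take 42,000.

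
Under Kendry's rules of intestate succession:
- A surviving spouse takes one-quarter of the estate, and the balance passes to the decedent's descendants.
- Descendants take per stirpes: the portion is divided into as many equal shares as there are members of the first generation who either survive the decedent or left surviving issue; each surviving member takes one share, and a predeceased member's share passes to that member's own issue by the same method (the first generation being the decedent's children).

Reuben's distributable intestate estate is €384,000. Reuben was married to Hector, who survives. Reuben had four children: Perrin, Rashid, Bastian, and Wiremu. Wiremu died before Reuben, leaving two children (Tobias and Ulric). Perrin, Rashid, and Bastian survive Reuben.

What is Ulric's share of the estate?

Hector takes one-quarter of €384,000 = €96,000. The remaining €288,000 passes to the descendants.
The descendants' portion (€288,000) is divided into 4 shares of €72,000: Perrin, Rashid, and Bastian each take €72,000; Wiremu's €72,000 share passes to Wiremu's issue.
Wiremu's share (€72,000) is divided into 2 shares of €36,000: Tobias and Ulric each take €36,000.

Ulric receives €36,000.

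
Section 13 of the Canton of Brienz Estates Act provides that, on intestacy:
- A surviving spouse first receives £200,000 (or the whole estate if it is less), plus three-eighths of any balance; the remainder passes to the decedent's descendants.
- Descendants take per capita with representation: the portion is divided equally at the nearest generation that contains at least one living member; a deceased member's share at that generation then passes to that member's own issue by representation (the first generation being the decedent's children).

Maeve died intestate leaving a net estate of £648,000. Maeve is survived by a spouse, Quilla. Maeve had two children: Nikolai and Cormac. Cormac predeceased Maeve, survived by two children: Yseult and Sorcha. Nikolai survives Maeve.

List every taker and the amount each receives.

Quilla: £368,000; Nikolai: £140,000; Yseult: £70,000; Sorcha: £70,000

Quilla first takes £200,000, leaving a balance of £448,000. Quilla then takes three-eighths of the balance (£168,000), for a total of £368,000. The remaining £280,000 passes to the descendants.
The descendants' portion (£280,000) is divided into 2 shares of £140,000: Nikolai takes £140,000; Cormac's £140,000 share passes to Cormac's issue.
Cormac's share (£140,000) is divided into 2 shares of £70,000: Yseult and Sorcha each take £70,000.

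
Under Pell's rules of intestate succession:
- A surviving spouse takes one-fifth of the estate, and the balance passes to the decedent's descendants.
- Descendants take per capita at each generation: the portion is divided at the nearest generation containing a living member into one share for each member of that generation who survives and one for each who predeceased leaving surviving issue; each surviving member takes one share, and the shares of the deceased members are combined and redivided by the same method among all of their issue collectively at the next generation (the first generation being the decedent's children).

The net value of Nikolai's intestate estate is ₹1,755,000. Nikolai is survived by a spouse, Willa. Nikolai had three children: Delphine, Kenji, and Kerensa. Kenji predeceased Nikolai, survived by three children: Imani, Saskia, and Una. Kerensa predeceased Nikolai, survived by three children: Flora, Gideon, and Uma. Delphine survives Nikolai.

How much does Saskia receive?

Willa takes one-fifth of ₹1,755,000 = ₹351,000. The remaining ₹1,404,000 passes to the descendants.
The descendants' portion (₹1,404,000) is divided at the children's generation into 3 shares of ₹468,000. Delphine takes ₹468,000. The 2 shares of the deceased (Kenji and Kerensa) are combined into a pool of ₹936,000.
That pool (₹936,000) is divided at the grandchildren's generation equally among Imani, Saskia, Una, Flora, Gideon, and Uma: ₹156,000 each.

Saskia receives ₹156,000.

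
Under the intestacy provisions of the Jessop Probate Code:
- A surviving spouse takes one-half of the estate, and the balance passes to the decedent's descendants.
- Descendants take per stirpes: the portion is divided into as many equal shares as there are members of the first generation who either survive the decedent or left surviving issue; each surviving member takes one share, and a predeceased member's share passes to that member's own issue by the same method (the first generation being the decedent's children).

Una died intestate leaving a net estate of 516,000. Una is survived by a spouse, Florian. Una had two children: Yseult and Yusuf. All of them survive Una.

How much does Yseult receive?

Florian takes one-half of 516,000 = 258,000. The remaining 258,000 passes to the descendants.
The descendants' portion (258,000) is divided into 2 shares of 129,000: Yseult and Yusuf each take 129,000.

Yseult receives 129,000.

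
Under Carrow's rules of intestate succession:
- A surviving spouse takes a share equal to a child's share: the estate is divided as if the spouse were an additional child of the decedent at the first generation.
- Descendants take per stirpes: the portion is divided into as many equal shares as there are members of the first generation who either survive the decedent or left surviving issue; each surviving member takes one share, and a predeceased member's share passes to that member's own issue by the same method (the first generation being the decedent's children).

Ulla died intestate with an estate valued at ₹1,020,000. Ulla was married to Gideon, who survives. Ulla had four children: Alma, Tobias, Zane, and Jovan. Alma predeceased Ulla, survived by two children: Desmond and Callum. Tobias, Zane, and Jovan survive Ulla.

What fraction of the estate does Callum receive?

The spouse counts as an additional share at the children's level, so there are 5 primary shares of ₹204,000. Gideon takes one such share (₹204,000).
The children's combined portion (₹816,000) is divided into 4 shares of ₹204,000: Tobias, Zane, and Jovan each take ₹204,000; Alma's ₹204,000 share passes to Alma's issue.
Alma's share (₹204,000) is divided into 2 shares of ₹102,000: Desmond and Callum each take ₹102,000.

Callum receives 1/10 of the estate.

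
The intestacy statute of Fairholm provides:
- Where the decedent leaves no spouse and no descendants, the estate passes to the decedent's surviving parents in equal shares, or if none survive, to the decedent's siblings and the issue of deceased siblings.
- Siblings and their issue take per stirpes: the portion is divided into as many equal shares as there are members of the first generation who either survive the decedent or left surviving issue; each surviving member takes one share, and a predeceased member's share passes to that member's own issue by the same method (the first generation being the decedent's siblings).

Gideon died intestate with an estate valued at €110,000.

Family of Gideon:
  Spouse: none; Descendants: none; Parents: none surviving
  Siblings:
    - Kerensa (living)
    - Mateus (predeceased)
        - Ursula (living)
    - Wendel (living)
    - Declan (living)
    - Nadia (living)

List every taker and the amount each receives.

Kerensa: €22,000; Ursula: €22,000; Wendel: €22,000; Declan: €22,000; Nadia: €22,000

The entire €110,000 passes to the siblings and their issue.
That amount (€110,000) is divided into 5 shares of €22,000: Kerensa, Wendel, Declan, and Nadia each take €22,000; Mateus's €22,000 share passes to Mateus's issue.
Mateus's share (€22,000) passes entirely to Ursula.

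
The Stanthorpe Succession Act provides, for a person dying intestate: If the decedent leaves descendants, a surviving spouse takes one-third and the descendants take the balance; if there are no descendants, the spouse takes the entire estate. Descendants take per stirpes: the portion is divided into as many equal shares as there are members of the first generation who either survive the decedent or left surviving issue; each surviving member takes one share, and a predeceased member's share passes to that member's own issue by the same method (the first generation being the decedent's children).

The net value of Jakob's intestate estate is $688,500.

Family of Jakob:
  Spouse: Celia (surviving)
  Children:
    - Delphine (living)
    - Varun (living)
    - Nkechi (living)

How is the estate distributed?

Celia takes one-third of $688,500 = $229,500. The remaining $459,000 passes to the descendants.
The descendants' portion ($459,000) is divided into 3 shares of $153,000: Delphine, Varun, and Nkechi each take $153,000.

Celia: $229,500; Delphine: $153,000; Varun: $153,000; Nkechi: $153,000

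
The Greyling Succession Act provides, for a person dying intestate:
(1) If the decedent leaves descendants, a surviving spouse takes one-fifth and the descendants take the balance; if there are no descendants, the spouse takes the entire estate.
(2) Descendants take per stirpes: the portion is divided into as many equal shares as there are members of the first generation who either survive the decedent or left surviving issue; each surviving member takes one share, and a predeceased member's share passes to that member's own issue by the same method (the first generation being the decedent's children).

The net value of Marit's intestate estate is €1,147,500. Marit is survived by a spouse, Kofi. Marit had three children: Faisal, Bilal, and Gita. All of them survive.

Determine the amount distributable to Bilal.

Kofi takes one-fifth of €1,147,500 = €229,500. The remaining €918,000 passes to the descendants.
The descendants' portion (€918,000) is divided into 3 shares of €306,000: Faisal, Bilal, and Gita each take €306,000.

Bilal receives €306,000.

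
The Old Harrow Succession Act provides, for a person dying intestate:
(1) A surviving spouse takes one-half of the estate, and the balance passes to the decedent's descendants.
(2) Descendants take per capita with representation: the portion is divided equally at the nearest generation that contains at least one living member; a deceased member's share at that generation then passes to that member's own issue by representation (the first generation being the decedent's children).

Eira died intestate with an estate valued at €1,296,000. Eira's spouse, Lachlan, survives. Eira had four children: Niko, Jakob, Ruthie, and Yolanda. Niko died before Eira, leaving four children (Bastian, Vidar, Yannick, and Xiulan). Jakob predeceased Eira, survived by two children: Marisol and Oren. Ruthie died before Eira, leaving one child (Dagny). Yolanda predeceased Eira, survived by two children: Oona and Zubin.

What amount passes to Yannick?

Lachlan takes one-half of €1,296,000 = €648,000. The remaining €648,000 passes to the descendants.
No child survives, so the initial division is made at the grandchildren's generation.
The descendants' portion (€648,000) is divided into 9 shares of €72,000: Bastian, Vidar, Yannick, Xiulan, Marisol, Oren, Dagny, Oona, and Zubin each take €72,000.

Yannick receives €72,000.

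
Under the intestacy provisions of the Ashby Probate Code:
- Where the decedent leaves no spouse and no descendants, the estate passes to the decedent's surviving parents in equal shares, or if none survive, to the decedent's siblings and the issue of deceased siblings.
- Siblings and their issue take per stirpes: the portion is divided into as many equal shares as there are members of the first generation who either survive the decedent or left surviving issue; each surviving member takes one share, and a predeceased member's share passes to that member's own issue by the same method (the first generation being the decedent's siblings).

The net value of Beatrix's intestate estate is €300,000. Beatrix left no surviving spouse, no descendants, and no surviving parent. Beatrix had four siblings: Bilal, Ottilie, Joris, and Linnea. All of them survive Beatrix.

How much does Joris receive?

The entire €300,000 passes to the siblings and their issue.
That amount (€300,000) is divided into 4 shares of €75,000: Bilal, Ottilie, Joris, and Linnea each take €75,000.

Joris receives €75,000.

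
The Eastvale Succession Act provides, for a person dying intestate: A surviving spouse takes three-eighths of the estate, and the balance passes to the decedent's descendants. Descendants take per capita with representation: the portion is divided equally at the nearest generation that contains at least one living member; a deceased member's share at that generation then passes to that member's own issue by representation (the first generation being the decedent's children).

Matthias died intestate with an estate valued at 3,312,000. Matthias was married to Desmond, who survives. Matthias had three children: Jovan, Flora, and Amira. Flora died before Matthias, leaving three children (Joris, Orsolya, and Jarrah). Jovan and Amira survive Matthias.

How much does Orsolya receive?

Desmond takes three-eighths of 3,312,000 = 1,242,000. The remaining 2,070,000 passes to the descendants.
The descendants' portion (2,070,000) is divided into 3 shares of 690,000: Jovan and Amira each take 690,000; Flora's 690,000 share passes to Flora's issue.
Flora's share (690,000) is divided into 3 shares of 230,000: Joris, Orsolya, and Jarrah each take 230,000.

Orsolya receives 230,000.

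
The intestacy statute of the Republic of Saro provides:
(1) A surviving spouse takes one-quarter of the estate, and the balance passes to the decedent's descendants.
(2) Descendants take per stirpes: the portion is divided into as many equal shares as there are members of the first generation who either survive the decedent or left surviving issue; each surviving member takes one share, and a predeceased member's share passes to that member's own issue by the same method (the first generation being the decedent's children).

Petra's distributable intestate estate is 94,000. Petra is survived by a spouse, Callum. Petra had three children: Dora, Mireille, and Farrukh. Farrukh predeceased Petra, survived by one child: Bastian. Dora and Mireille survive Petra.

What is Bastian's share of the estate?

Callum takes one-quarter of 94,000 = 23,500. The remaining 70,500 passes to the descendants.
The descendants' portion (70,500) is divided into 3 shares of 23,500: Dora and Mireille each take 23,500; Farrukh's 23,500 share passes to Farrukh's issue.
Farrukh's share (23,500) passes entirely to Bastian.

Bastian receives 23,500.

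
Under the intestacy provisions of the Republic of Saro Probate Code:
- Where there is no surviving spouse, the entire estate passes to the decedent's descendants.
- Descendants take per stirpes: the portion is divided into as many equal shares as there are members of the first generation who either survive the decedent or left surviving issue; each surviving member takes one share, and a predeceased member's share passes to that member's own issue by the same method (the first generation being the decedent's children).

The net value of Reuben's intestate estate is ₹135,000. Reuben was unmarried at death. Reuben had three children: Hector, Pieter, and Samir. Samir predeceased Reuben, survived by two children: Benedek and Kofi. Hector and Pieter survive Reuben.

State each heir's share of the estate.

The entire ₹135,000 passes to the descendants.
That amount (₹135,000) is divided into 3 shares of ₹45,000: Hector and Pieter each take ₹45,000; Samir's ₹45,000 share passes to Samir's issue.
Samir's share (₹45,000) is divided into 2 shares of ₹22,500: Benedek and Kofi each take ₹22,500.

Hector: ₹45,000; Pieter: ₹45,000; Benedek: ₹22,500; Kofi: ₹22,500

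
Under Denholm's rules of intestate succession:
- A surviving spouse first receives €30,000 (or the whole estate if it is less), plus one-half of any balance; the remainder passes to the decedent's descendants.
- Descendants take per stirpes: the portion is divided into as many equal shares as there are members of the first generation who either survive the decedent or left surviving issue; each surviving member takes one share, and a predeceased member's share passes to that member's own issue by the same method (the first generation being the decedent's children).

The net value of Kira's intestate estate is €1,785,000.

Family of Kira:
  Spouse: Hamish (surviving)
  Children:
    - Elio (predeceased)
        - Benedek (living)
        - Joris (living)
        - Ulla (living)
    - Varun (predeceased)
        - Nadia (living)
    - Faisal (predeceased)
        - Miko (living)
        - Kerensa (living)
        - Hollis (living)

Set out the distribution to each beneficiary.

Hamish first takes €30,000, leaving a balance of €1,755,000. Hamish then takes one-half of the balance (€877,500), for a total of €907,500. The remaining €877,500 passes to the descendants.
The descendants' portion (€877,500) is divided into 3 shares of €292,500: Elio's €292,500 share passes to Elio's issue; Varun's €292,500 share passes to Varun's issue; Faisal's €292,500 share passes to Faisal's issue.
Elio's share (€292,500) is divided into 3 shares of €97,500: Benedek, Joris, and Ulla each take €97,500.
Varun's share (€292,500) passes entirely to Nadia.
Faisal's share (€292,500) is divided into 3 shares of €97,500: Miko, Kerensa, and Hollis each take €97,500.

Hamish: €907,500; Benedek: €97,500; Joris: €97,500; Ulla: €97,500; Nadia: €292,500; Miko: €97,500; Kerensa: €97,500; Hollis: €97,500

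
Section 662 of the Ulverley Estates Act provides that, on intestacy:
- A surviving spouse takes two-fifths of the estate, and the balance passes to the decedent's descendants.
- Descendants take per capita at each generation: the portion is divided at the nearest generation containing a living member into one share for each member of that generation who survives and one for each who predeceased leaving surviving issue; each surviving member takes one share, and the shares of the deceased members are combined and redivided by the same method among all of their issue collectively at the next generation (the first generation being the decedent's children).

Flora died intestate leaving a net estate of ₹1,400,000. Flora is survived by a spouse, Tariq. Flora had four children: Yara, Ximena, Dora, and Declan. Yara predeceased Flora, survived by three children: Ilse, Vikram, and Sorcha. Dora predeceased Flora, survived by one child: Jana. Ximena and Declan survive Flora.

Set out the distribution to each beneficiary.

Tariq: ₹560,000; Ilse: ₹105,000; Vikram: ₹105,000; Sorcha: ₹105,000; Ximena: ₹210,000; Jana: ₹105,000; Declan: ₹210,000

Tariq takes two-fifths of ₹1,400,000 = ₹560,000. The remaining ₹840,000 passes to the descendants.
The descendants' portion (₹840,000) is divided at the children's generation into 4 shares of ₹210,000. Ximena and Declan each take ₹210,000. The 2 shares of the deceased (Yara and Dora) are combined into a pool of ₹420,000.
That pool (₹420,000) is divided at the grandchildren's generation equally among Ilse, Vikram, Sorcha, and Jana: ₹105,000 each.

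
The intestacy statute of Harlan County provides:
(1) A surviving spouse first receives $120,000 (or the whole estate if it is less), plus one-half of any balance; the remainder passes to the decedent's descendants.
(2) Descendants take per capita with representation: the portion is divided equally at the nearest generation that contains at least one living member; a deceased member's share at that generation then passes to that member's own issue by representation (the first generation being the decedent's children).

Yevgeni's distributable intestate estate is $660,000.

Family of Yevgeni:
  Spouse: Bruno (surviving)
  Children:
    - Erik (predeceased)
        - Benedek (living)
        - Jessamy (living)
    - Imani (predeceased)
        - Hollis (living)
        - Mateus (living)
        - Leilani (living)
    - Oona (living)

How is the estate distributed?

Bruno: $390,000; Benedek: $45,000; Jessamy: $45,000; Hollis: $30,000; Mateus: $30,000; Leilani: $30,000; Oona: $90,000

Bruno first takes $120,000, leaving a balance of $540,000. Bruno then takes one-half of the balance ($270,000), for a total of $390,000. The remaining $270,000 passes to the descendants.
The descendants' portion ($270,000) is divided into 3 shares of $90,000: Oona takes $90,000; Erik's $90,000 share passes to Erik's issue; Imani's $90,000 share passes to Imani's issue.
Erik's share ($90,000) is divided into 2 shares of $45,000: Benedek and Jessamy each take $45,000.
Imani's share ($90,000) is divided into 3 shares of $30,000: Hollis, Mateus, and Leilani each take $30,000.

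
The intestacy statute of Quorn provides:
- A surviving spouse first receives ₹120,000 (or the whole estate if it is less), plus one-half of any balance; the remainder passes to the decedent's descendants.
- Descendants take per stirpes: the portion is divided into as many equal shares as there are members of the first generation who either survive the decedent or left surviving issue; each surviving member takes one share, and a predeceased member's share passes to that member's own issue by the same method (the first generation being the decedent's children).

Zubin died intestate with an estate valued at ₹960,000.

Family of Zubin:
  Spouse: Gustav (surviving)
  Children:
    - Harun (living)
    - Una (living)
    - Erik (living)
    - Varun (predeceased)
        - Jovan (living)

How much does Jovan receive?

Gustav first takes ₹120,000, leaving a balance of ₹840,000. Gustav then takes one-half of the balance (₹420,000), for a total of ₹540,000. The remaining ₹420,000 passes to the descendants.
The descendants' portion (₹420,000) is divided into 4 shares of ₹105,000: Harun, Una, and Erik each take ₹105,000; Varun's ₹105,000 share passes to Varun's issue.
Varun's share (₹105,000) passes entirely to Jovan.

Jovan receives ₹105,000.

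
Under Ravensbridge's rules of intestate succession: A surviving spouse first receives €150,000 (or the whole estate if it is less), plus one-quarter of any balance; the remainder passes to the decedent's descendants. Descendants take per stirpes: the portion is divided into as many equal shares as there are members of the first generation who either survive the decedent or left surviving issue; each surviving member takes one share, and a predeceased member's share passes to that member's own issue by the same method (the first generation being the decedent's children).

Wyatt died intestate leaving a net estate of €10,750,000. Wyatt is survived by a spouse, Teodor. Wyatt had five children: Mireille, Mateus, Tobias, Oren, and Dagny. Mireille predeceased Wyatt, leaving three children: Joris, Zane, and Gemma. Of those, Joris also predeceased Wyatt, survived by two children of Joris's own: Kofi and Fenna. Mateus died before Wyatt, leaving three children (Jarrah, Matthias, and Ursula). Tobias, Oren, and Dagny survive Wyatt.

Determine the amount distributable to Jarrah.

Jarrah receives €530,000.

Teodor first takes €150,000, leaving a balance of €10,600,000. Teodor then takes one-quarter of the balance (€2,650,000), for a total of €2,800,000. The remaining €7,950,000 passes to the descendants.
The descendants' portion (€7,950,000) is divided into 5 shares of €1,590,000: Tobias, Oren, and Dagny each take €1,590,000; Mireille's €1,590,000 share passes to Mireille's issue; Mateus's €1,590,000 share passes to Mateus's issue.
Mireille's share (€1,590,000) is divided into 3 shares of €530,000: Zane and Gemma each take €530,000; Joris's €530,000 share passes to Joris's issue.
Joris's share (€530,000) is divided into 2 shares of €265,000: Kofi and Fenna each take €265,000.
Mateus's share (€1,590,000) is divided into 3 shares of €530,000: Jarrah, Matthias, and Ursula each take €530,000.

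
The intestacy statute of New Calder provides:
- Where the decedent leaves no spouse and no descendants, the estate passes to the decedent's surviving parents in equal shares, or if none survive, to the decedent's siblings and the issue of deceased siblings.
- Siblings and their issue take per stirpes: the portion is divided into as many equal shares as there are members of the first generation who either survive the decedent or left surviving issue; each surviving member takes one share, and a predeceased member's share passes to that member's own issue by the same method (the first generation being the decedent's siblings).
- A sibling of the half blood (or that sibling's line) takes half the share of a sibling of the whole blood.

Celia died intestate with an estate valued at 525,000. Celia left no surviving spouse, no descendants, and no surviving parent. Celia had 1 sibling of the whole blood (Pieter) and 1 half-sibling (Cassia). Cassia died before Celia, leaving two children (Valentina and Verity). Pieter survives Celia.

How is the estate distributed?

Valentina: 87,500; Verity: 87,500; Pieter: 350,000

The entire 525,000 passes to the siblings and their issue.
Counting each half-blood sibling's line as half a unit, there are 3/2 units in 525,000, so one unit is 350,000. Whole-blood lines (Pieter) take 350,000 each; half-blood lines (Cassia) take 175,000 each.
Cassia's share (175,000) is divided into 2 shares of 87,500: Valentina and Verity each take 87,500.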